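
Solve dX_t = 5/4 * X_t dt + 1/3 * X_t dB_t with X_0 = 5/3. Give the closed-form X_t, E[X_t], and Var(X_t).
X_t = 5/3 * exp((43/36) t + (1/3) B_t); E[X_t] = 5*exp(5*t/4)/3; Var(X_t) = 25*(exp(t/9) - 1)*exp(5*t/2)/9

For GBM dX = mu X dt + sigma X dB with X_0 = x_0, apply Itô to Y = log X: dY = (mu - sigma^2/2) dt + sigma dB, so Y_t = log(x_0) + (mu - sigma^2/2) t + sigma B_t and hence X_t = x_0 * exp((mu - sigma^2/2) t + sigma B_t).
With mu = 5/4, sigma = 1/3, x_0 = 5/3, this gives:
  X_t = 5/3 * exp((43/36) * t + (1/3) * B_t).
Since sigma*B_t ~ Normal(0, sigma^2 t), E[exp(sigma*B_t)] = exp(sigma^2 t / 2); so E[X_t] = x_0 * exp((mu - sigma^2/2) t) * exp(sigma^2 t / 2) = x_0 * exp(mu t) = 5*exp(5*t/4)/3.
Var(X_t) = E[X_t^2] - (E[X_t])^2 = x_0^2 * exp(2 mu t) * (exp(sigma^2 t) - 1) = 25*(exp(t/9) - 1)*exp(5*t/2)/9.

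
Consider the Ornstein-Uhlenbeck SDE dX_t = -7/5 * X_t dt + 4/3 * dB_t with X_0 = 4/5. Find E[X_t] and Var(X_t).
E[X_t] = 4*exp(-7*t/5)/5; Var(X_t) = 40/63 - 40*exp(-14*t/5)/63

The OU SDE dX = -theta X dt + sigma dB admits the integrating factor exp(theta t): d(exp(theta t) X_t) = sigma exp(theta t) dB_t. Integrating from 0 to t:
  X_t = x_0 * exp(-theta t) + sigma * int_0^t exp(-theta (t-s)) dB_s.
The Itô integral has mean 0 and (by the Itô isometry) variance sigma^2 * int_0^t exp(-2 theta (t - s)) ds = sigma^2 * (1 - exp(-2 theta t)) / (2 theta).
With theta = 7/5, sigma = 4/3, x_0 = 4/5:
  E[X_t] = 4/5 * exp(-7/5 t) = 4*exp(-7*t/5)/5
  Var(X_t) = (4/3)^2 * (1 - exp(-2*7/5 t)) / (2 * 7/5) = 40/63 - 40*exp(-14*t/5)/63.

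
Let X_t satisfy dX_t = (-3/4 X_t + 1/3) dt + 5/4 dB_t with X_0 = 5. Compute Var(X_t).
Var(X_t) = 25/24 - 25*exp(-3*t/2)/24

The variance V(t) = Var(X_t) satisfies V'(t) = 2 a V(t) + c^2 with V(0) = 0 (drift coefficient is linear in X, diffusion is constant). With a = -3/4, c = 5/4, the solution is
  V(t) = (c^2 / (2 a)) * (exp(2 a t) - 1)
       = ((5/4)^2 / (2*(-3/4))) * (exp((-3/2) t) - 1)
       = 25/24 - 25*exp(-3*t/2)/24.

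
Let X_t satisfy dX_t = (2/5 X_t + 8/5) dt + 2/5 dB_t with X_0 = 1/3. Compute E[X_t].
E[X_t] = 13*exp(2*t/5)/3 - 4

Taking expectations and using E[dB_t] = 0, the mean m(t) = E[X_t] satisfies the ODE m'(t) = a m(t) + b with m(0) = x_0. With a = 2/5, b = 8/5, x_0 = 1/3, the solution is
  m(t) = x_0 * exp(a t) + (b/a) * (exp(a t) - 1)
       = (1/3) * exp((2/5) t) + ((8/5)/(2/5)) * (exp((2/5) t) - 1)
       = 13*exp(2*t/5)/3 - 4.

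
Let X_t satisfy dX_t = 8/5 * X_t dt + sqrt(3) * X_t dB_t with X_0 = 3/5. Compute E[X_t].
E[X_t] = 3*exp(8*t/5)/5

For GBM dX = mu X dt + sigma X dB with X_0 = x_0, apply Itô to Y = log X: dY = (mu - sigma^2/2) dt + sigma dB, so Y_t = log(x_0) + (mu - sigma^2/2) t + sigma B_t and hence X_t = x_0 * exp((mu - sigma^2/2) t + sigma B_t).
With mu = 8/5, sigma = sqrt(3), x_0 = 3/5, this gives:
  X_t = 3/5 * exp((1/10) * t + (sqrt(3)) * B_t).
Since sigma*B_t ~ Normal(0, sigma^2 t), E[exp(sigma*B_t)] = exp(sigma^2 t / 2); so E[X_t] = x_0 * exp((mu - sigma^2/2) t) * exp(sigma^2 t / 2) = x_0 * exp(mu t) = 3*exp(8*t/5)/5.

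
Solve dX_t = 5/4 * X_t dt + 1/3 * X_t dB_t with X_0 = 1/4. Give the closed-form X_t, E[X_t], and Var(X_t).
X_t = 1/4 * exp((43/36) t + (1/3) B_t); E[X_t] = exp(5*t/4)/4; Var(X_t) = (exp(t/9) - 1)*exp(5*t/2)/16

For GBM dX = mu X dt + sigma X dB with X_0 = x_0, apply Itô to Y = log X: dY = (mu - sigma^2/2) dt + sigma dB, so Y_t = log(x_0) + (mu - sigma^2/2) t + sigma B_t and hence X_t = x_0 * exp((mu - sigma^2/2) t + sigma B_t).
With mu = 5/4, sigma = 1/3, x_0 = 1/4, this gives:
  X_t = 1/4 * exp((43/36) * t + (1/3) * B_t).
Since sigma*B_t ~ Normal(0, sigma^2 t), E[exp(sigma*B_t)] = exp(sigma^2 t / 2); so E[X_t] = x_0 * exp((mu - sigma^2/2) t) * exp(sigma^2 t / 2) = x_0 * exp(mu t) = exp(5*t/4)/4.
Var(X_t) = E[X_t^2] - (E[X_t])^2 = x_0^2 * exp(2 mu t) * (exp(sigma^2 t) - 1) = (exp(t/9) - 1)*exp(5*t/2)/16.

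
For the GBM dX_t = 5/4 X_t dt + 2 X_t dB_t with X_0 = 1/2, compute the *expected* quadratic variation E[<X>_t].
E[<X>_t] = 2*exp(13*t/2)/13 - 2/13

<X>_t = int_0^t (2 * X_s)^2 ds. Taking expectation inside the integral: E[<X>_t] = 2^2 * int_0^t E[X_s^2] ds. For GBM, E[X_s^2] = x_0^2 * exp((2 mu + sigma^2) s). Integrating:
  E[<X>_t] = 2^2 * (1/2)^2 * (exp((2*(5/4) + 2^2) t) - 1) / (2*(5/4) + 2^2)
           = 2^2 * (1/2)^2 * (exp((13/2) t) - 1) / (13/2) = 2*exp(13*t/2)/13 - 2/13.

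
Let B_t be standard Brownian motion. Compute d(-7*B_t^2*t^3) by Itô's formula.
d(-7*B_t^2*t^3) = (7*t^2*(-3*B_t^2 - t)) dt + (-14*B_t*t^3) dB_t

Itô's formula for f(t, x): d f(t, B_t) = (f_t + (1/2) f_xx) dt + f_x dB_t. Compute partials of f(t, x) = -7*t^3*x^2:
  f_t(t,x)  = -21*t^2*x^2
  f_x(t,x)  = -14*t^3*x
  f_xx(t,x) = -14*t^3
Assemble drift = f_t + (1/2) f_xx = 7*t^2*(-t - 3*x^2) and diffusion = f_x = -14*t^3*x. Substituting x = B_t:
  d(-7*B_t^2*t^3) = (7*t^2*(-3*B_t^2 - t)) dt + (-14*B_t*t^3) dB_t.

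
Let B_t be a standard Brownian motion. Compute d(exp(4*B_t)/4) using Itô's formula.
d(exp(4*B_t)/4) = (2*exp(4*B_t)) dt + (exp(4*B_t)) dB_t

Itô's formula for f(B_t) gives d f(B_t) = f'(B_t) dB_t + (1/2) f''(B_t) dt. Compute derivatives of f(x) = exp(4*x)/4:
  f'(x)  = exp(4*x)
  f''(x) = 4*exp(4*x)
Substitute x = B_t and multiply the f'' term by 1/2:
  drift     = (1/2) * (4*exp(4*x)) evaluated at B_t = 2*exp(4*B_t)
  diffusion = (exp(4*x)) evaluated at B_t = exp(4*B_t)
Therefore d(exp(4*B_t)/4) = (2*exp(4*B_t)) dt + (exp(4*B_t)) dB_t.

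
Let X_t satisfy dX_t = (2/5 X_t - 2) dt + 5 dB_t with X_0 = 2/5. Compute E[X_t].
E[X_t] = 5 - 23*exp(2*t/5)/5

Taking expectations and using E[dB_t] = 0, the mean m(t) = E[X_t] satisfies the ODE m'(t) = a m(t) + b with m(0) = x_0. With a = 2/5, b = -2, x_0 = 2/5, the solution is
  m(t) = x_0 * exp(a t) + (b/a) * (exp(a t) - 1)
       = (2/5) * exp((2/5) t) + ((-2)/(2/5)) * (exp((2/5) t) - 1)
       = 5 - 23*exp(2*t/5)/5.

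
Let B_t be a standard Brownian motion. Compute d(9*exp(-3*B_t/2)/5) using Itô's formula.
d(9*exp(-3*B_t/2)/5) = (81*exp(-3*B_t/2)/40) dt + (-27*exp(-3*B_t/2)/10) dB_t

Itô's formula for f(B_t) gives d f(B_t) = f'(B_t) dB_t + (1/2) f''(B_t) dt. Compute derivatives of f(x) = 9*exp(-3*x/2)/5:
  f'(x)  = -27*exp(-3*x/2)/10
  f''(x) = 81*exp(-3*x/2)/20
Substitute x = B_t and multiply the f'' term by 1/2:
  drift     = (1/2) * (81*exp(-3*x/2)/20) evaluated at B_t = 81*exp(-3*B_t/2)/40
  diffusion = (-27*exp(-3*x/2)/10) evaluated at B_t = -27*exp(-3*B_t/2)/10
Therefore d(9*exp(-3*B_t/2)/5) = (81*exp(-3*B_t/2)/40) dt + (-27*exp(-3*B_t/2)/10) dB_t.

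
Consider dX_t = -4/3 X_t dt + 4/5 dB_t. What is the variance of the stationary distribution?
lim Var(X_t) = 6/25

The OU SDE dX = -theta X dt + sigma dB admits the integrating factor exp(theta t): d(exp(theta t) X_t) = sigma exp(theta t) dB_t. Integrating from 0 to t gives X_t = x_0 * exp(-theta t) + sigma * int_0^t exp(-theta (t-s)) dB_s for any initial x_0. The Itô integral has variance (by the Itô isometry) sigma^2 * int_0^t exp(-2 theta (t - s)) ds = sigma^2 * (1 - exp(-2 theta t)) / (2 theta), independent of x_0.
With theta = 4/3, sigma = 4/5:
  Var(X_t) = (4/5)^2 * (1 - exp(-2*4/3 t)) / (2 * 4/3) = 6/25 - 6*exp(-8*t/3)/25.
As t -> infinity, exp(-2*4/3 t) -> 0, so the stationary variance is sigma^2 / (2 theta) = 6/25.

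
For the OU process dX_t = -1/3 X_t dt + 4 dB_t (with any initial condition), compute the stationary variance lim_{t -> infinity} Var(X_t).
lim Var(X_t) = 24

The OU SDE dX = -theta X dt + sigma dB admits the integrating factor exp(theta t): d(exp(theta t) X_t) = sigma exp(theta t) dB_t. Integrating from 0 to t gives X_t = x_0 * exp(-theta t) + sigma * int_0^t exp(-theta (t-s)) dB_s for any initial x_0. The Itô integral has variance (by the Itô isometry) sigma^2 * int_0^t exp(-2 theta (t - s)) ds = sigma^2 * (1 - exp(-2 theta t)) / (2 theta), independent of x_0.
With theta = 1/3, sigma = 4:
  Var(X_t) = (4)^2 * (1 - exp(-2*1/3 t)) / (2 * 1/3) = 24 - 24*exp(-2*t/3).
As t -> infinity, exp(-2*1/3 t) -> 0, so the stationary variance is sigma^2 / (2 theta) = 24.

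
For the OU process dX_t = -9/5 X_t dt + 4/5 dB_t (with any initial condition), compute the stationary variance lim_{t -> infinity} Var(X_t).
lim Var(X_t) = 8/45

The OU SDE dX = -theta X dt + sigma dB admits the integrating factor exp(theta t): d(exp(theta t) X_t) = sigma exp(theta t) dB_t. Integrating from 0 to t gives X_t = x_0 * exp(-theta t) + sigma * int_0^t exp(-theta (t-s)) dB_s for any initial x_0. The Itô integral has variance (by the Itô isometry) sigma^2 * int_0^t exp(-2 theta (t - s)) ds = sigma^2 * (1 - exp(-2 theta t)) / (2 theta), independent of x_0.
With theta = 9/5, sigma = 4/5:
  Var(X_t) = (4/5)^2 * (1 - exp(-2*9/5 t)) / (2 * 9/5) = 8/45 - 8*exp(-18*t/5)/45.
As t -> infinity, exp(-2*9/5 t) -> 0, so the stationary variance is sigma^2 / (2 theta) = 8/45.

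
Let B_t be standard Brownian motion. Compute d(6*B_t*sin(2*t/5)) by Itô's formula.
d(6*B_t*sin(2*t/5)) = (12*B_t*cos(2*t/5)/5) dt + (6*sin(2*t/5)) dB_t

Itô's formula for f(t, x): d f(t, B_t) = (f_t + (1/2) f_xx) dt + f_x dB_t. Compute partials of f(t, x) = 6*x*sin(2*t/5):
  f_t(t,x)  = 12*x*cos(2*t/5)/5
  f_x(t,x)  = 6*sin(2*t/5)
  f_xx(t,x) = 0
Assemble drift = f_t + (1/2) f_xx = 12*x*cos(2*t/5)/5 and diffusion = f_x = 6*sin(2*t/5). Substituting x = B_t:
  d(6*B_t*sin(2*t/5)) = (12*B_t*cos(2*t/5)/5) dt + (6*sin(2*t/5)) dB_t.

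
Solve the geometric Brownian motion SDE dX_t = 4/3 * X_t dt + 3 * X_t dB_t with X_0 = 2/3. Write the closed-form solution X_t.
X_t = 2/3 * exp((-19/6) * t + (3) * B_t)

For GBM dX = mu X dt + sigma X dB with X_0 = x_0, apply Itô to Y = log X: dY = (mu - sigma^2/2) dt + sigma dB, so Y_t = log(x_0) + (mu - sigma^2/2) t + sigma B_t and hence X_t = x_0 * exp((mu - sigma^2/2) t + sigma B_t).
With mu = 4/3, sigma = 3, x_0 = 2/3, this gives:
  X_t = 2/3 * exp((-19/6) * t + (3) * B_t).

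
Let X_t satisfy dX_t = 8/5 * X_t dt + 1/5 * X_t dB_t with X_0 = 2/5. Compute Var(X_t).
Var(X_t) = 4*(exp(t/25) - 1)*exp(16*t/5)/25

For GBM dX = mu X dt + sigma X dB with X_0 = x_0, apply Itô to Y = log X: dY = (mu - sigma^2/2) dt + sigma dB, so Y_t = log(x_0) + (mu - sigma^2/2) t + sigma B_t and hence X_t = x_0 * exp((mu - sigma^2/2) t + sigma B_t).
With mu = 8/5, sigma = 1/5, x_0 = 2/5, this gives:
  X_t = 2/5 * exp((79/50) * t + (1/5) * B_t).
Since sigma*B_t ~ Normal(0, sigma^2 t), E[exp(sigma*B_t)] = exp(sigma^2 t / 2); so E[X_t] = x_0 * exp((mu - sigma^2/2) t) * exp(sigma^2 t / 2) = x_0 * exp(mu t) = 2*exp(8*t/5)/5.
Var(X_t) = E[X_t^2] - (E[X_t])^2 = x_0^2 * exp(2 mu t) * (exp(sigma^2 t) - 1) = 4*(exp(t/25) - 1)*exp(16*t/5)/25.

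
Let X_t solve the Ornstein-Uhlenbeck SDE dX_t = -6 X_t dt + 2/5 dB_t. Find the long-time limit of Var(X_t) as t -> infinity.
lim Var(X_t) = 1/75

The OU SDE dX = -theta X dt + sigma dB admits the integrating factor exp(theta t): d(exp(theta t) X_t) = sigma exp(theta t) dB_t. Integrating from 0 to t gives X_t = x_0 * exp(-theta t) + sigma * int_0^t exp(-theta (t-s)) dB_s for any initial x_0. The Itô integral has variance (by the Itô isometry) sigma^2 * int_0^t exp(-2 theta (t - s)) ds = sigma^2 * (1 - exp(-2 theta t)) / (2 theta), independent of x_0.
With theta = 6, sigma = 2/5:
  Var(X_t) = (2/5)^2 * (1 - exp(-2*6 t)) / (2 * 6) = 1/75 - exp(-12*t)/75.
As t -> infinity, exp(-2*6 t) -> 0, so the stationary variance is sigma^2 / (2 theta) = 1/75.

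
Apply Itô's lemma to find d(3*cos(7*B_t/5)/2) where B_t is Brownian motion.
d(3*cos(7*B_t/5)/2) = (-147*cos(7*B_t/5)/100) dt + (-21*sin(7*B_t/5)/10) dB_t

Itô's formula for f(B_t) gives d f(B_t) = f'(B_t) dB_t + (1/2) f''(B_t) dt. Compute derivatives of f(x) = 3*cos(7*x/5)/2:
  f'(x)  = -21*sin(7*x/5)/10
  f''(x) = -147*cos(7*x/5)/50
Substitute x = B_t and multiply the f'' term by 1/2:
  drift     = (1/2) * (-147*cos(7*x/5)/50) evaluated at B_t = -147*cos(7*B_t/5)/100
  diffusion = (-21*sin(7*x/5)/10) evaluated at B_t = -21*sin(7*B_t/5)/10
Therefore d(3*cos(7*B_t/5)/2) = (-147*cos(7*B_t/5)/100) dt + (-21*sin(7*B_t/5)/10) dB_t.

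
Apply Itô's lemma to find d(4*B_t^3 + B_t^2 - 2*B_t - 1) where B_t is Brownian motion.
d(4*B_t^3 + B_t^2 - 2*B_t - 1) = (12*B_t + 1) dt + (12*B_t^2 + 2*B_t - 2) dB_t

Itô's formula for f(B_t) gives d f(B_t) = f'(B_t) dB_t + (1/2) f''(B_t) dt. Compute derivatives of f(x) = 4*x^3 + x^2 - 2*x - 1:
  f'(x)  = 12*x^2 + 2*x - 2
  f''(x) = 24*x + 2
Substitute x = B_t and multiply the f'' term by 1/2:
  drift     = (1/2) * (24*x + 2) evaluated at B_t = 12*B_t + 1
  diffusion = (12*x^2 + 2*x - 2) evaluated at B_t = 12*B_t^2 + 2*B_t - 2
Therefore d(4*B_t^3 + B_t^2 - 2*B_t - 1) = (12*B_t + 1) dt + (12*B_t^2 + 2*B_t - 2) dB_t.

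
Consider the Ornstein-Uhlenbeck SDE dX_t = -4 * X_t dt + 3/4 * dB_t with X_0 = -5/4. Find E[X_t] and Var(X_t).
E[X_t] = -5*exp(-4*t)/4; Var(X_t) = 9/128 - 9*exp(-8*t)/128

The OU SDE dX = -theta X dt + sigma dB admits the integrating factor exp(theta t): d(exp(theta t) X_t) = sigma exp(theta t) dB_t. Integrating from 0 to t:
  X_t = x_0 * exp(-theta t) + sigma * int_0^t exp(-theta (t-s)) dB_s.
The Itô integral has mean 0 and (by the Itô isometry) variance sigma^2 * int_0^t exp(-2 theta (t - s)) ds = sigma^2 * (1 - exp(-2 theta t)) / (2 theta).
With theta = 4, sigma = 3/4, x_0 = -5/4:
  E[X_t] = -5/4 * exp(-4 t) = -5*exp(-4*t)/4
  Var(X_t) = (3/4)^2 * (1 - exp(-2*4 t)) / (2 * 4) = 9/128 - 9*exp(-8*t)/128.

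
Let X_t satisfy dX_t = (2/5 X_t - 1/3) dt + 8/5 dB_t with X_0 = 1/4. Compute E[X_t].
E[X_t] = 5/6 - 7*exp(2*t/5)/12

Taking expectations and using E[dB_t] = 0, the mean m(t) = E[X_t] satisfies the ODE m'(t) = a m(t) + b with m(0) = x_0. With a = 2/5, b = -1/3, x_0 = 1/4, the solution is
  m(t) = x_0 * exp(a t) + (b/a) * (exp(a t) - 1)
       = (1/4) * exp((2/5) t) + ((-1/3)/(2/5)) * (exp((2/5) t) - 1)
       = 5/6 - 7*exp(2*t/5)/12.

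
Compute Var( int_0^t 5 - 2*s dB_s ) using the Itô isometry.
Var = t*(4*t^2 - 30*t + 75)/3

The Itô integral of a deterministic integrand f(s) has mean 0 because each increment f(s) * (B_{s+ds} - B_s) has mean 0. By the Itô isometry:
  Var( int_0^t f(s) dB_s ) = E[ (int_0^t f(s) dB_s)^2 ] = int_0^t f(s)^2 ds.
Here f(s) = 5 - 2*s, so f(s)^2 = (2*s - 5)^2. Integrate:
  int_0^t ((2*s - 5)^2) ds = t*(4*t^2 - 30*t + 75)/3.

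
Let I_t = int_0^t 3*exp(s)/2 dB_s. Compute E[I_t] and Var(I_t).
E[I_t] = 0; Var(I_t) = 9*exp(2*t)/8 - 9/8

The Itô integral of a deterministic integrand f(s) has mean 0 because each increment f(s) * (B_{s+ds} - B_s) has mean 0. By the Itô isometry:
  Var( int_0^t f(s) dB_s ) = E[ (int_0^t f(s) dB_s)^2 ] = int_0^t f(s)^2 ds.
Here f(s) = 3*exp(s)/2, so f(s)^2 = 9*exp(2*s)/4. Integrate:
  int_0^t (9*exp(2*s)/4) ds = 9*exp(2*t)/8 - 9/8.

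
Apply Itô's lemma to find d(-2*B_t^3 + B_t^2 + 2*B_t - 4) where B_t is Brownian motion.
d(-2*B_t^3 + B_t^2 + 2*B_t - 4) = (1 - 6*B_t) dt + (-6*B_t^2 + 2*B_t + 2) dB_t

Itô's formula for f(B_t) gives d f(B_t) = f'(B_t) dB_t + (1/2) f''(B_t) dt. Compute derivatives of f(x) = -2*x^3 + x^2 + 2*x - 4:
  f'(x)  = -6*x^2 + 2*x + 2
  f''(x) = 2 - 12*x
Substitute x = B_t and multiply the f'' term by 1/2:
  drift     = (1/2) * (2 - 12*x) evaluated at B_t = 1 - 6*B_t
  diffusion = (-6*x^2 + 2*x + 2) evaluated at B_t = -6*B_t^2 + 2*B_t + 2
Therefore d(-2*B_t^3 + B_t^2 + 2*B_t - 4) = (1 - 6*B_t) dt + (-6*B_t^2 + 2*B_t + 2) dB_t.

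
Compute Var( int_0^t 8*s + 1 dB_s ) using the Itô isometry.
Var = t*(64*t^2 + 24*t + 3)/3

The Itô integral of a deterministic integrand f(s) has mean 0 because each increment f(s) * (B_{s+ds} - B_s) has mean 0. By the Itô isometry:
  Var( int_0^t f(s) dB_s ) = E[ (int_0^t f(s) dB_s)^2 ] = int_0^t f(s)^2 ds.
Here f(s) = 8*s + 1, so f(s)^2 = (8*s + 1)^2. Integrate:
  int_0^t ((8*s + 1)^2) ds = t*(64*t^2 + 24*t + 3)/3.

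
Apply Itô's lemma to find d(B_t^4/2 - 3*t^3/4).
d(B_t^4/2 - 3*t^3/4) = (3*B_t^2 - 9*t^2/4) dt + (2*B_t^3) dB_t

Itô's formula for f(t, x): d f(t, B_t) = (f_t + (1/2) f_xx) dt + f_x dB_t. Compute partials of f(t, x) = -3*t^3/4 + x^4/2:
  f_t(t,x)  = -9*t^2/4
  f_x(t,x)  = 2*x^3
  f_xx(t,x) = 6*x^2
Assemble drift = f_t + (1/2) f_xx = -9*t^2/4 + 3*x^2 and diffusion = f_x = 2*x^3. Substituting x = B_t:
  d(B_t^4/2 - 3*t^3/4) = (3*B_t^2 - 9*t^2/4) dt + (2*B_t^3) dB_t.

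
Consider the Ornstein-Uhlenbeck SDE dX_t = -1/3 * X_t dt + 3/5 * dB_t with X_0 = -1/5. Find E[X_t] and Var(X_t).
E[X_t] = -exp(-t/3)/5; Var(X_t) = 27/50 - 27*exp(-2*t/3)/50

The OU SDE dX = -theta X dt + sigma dB admits the integrating factor exp(theta t): d(exp(theta t) X_t) = sigma exp(theta t) dB_t. Integrating from 0 to t:
  X_t = x_0 * exp(-theta t) + sigma * int_0^t exp(-theta (t-s)) dB_s.
The Itô integral has mean 0 and (by the Itô isometry) variance sigma^2 * int_0^t exp(-2 theta (t - s)) ds = sigma^2 * (1 - exp(-2 theta t)) / (2 theta).
With theta = 1/3, sigma = 3/5, x_0 = -1/5:
  E[X_t] = -1/5 * exp(-1/3 t) = -exp(-t/3)/5
  Var(X_t) = (3/5)^2 * (1 - exp(-2*1/3 t)) / (2 * 1/3) = 27/50 - 27*exp(-2*t/3)/50.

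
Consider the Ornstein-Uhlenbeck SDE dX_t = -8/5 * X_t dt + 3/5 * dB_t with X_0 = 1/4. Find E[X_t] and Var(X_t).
E[X_t] = exp(-8*t/5)/4; Var(X_t) = 9/80 - 9*exp(-16*t/5)/80

The OU SDE dX = -theta X dt + sigma dB admits the integrating factor exp(theta t): d(exp(theta t) X_t) = sigma exp(theta t) dB_t. Integrating from 0 to t:
  X_t = x_0 * exp(-theta t) + sigma * int_0^t exp(-theta (t-s)) dB_s.
The Itô integral has mean 0 and (by the Itô isometry) variance sigma^2 * int_0^t exp(-2 theta (t - s)) ds = sigma^2 * (1 - exp(-2 theta t)) / (2 theta).
With theta = 8/5, sigma = 3/5, x_0 = 1/4:
  E[X_t] = 1/4 * exp(-8/5 t) = exp(-8*t/5)/4
  Var(X_t) = (3/5)^2 * (1 - exp(-2*8/5 t)) / (2 * 8/5) = 9/80 - 9*exp(-16*t/5)/80.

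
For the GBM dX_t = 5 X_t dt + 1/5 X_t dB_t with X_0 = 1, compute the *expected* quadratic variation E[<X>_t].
E[<X>_t] = exp(251*t/25)/251 - 1/251

<X>_t = int_0^t ((1/5) * X_s)^2 ds. Taking expectation inside the integral: E[<X>_t] = (1/5)^2 * int_0^t E[X_s^2] ds. For GBM, E[X_s^2] = x_0^2 * exp((2 mu + sigma^2) s). Integrating:
  E[<X>_t] = (1/5)^2 * 1^2 * (exp((2*5 + (1/5)^2) t) - 1) / (2*5 + (1/5)^2)
           = (1/5)^2 * 1^2 * (exp((251/25) t) - 1) / (251/25) = exp(251*t/25)/251 - 1/251.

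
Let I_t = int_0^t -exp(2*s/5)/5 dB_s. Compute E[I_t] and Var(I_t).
E[I_t] = 0; Var(I_t) = exp(4*t/5)/20 - 1/20

The Itô integral of a deterministic integrand f(s) has mean 0 because each increment f(s) * (B_{s+ds} - B_s) has mean 0. By the Itô isometry:
  Var( int_0^t f(s) dB_s ) = E[ (int_0^t f(s) dB_s)^2 ] = int_0^t f(s)^2 ds.
Here f(s) = -exp(2*s/5)/5, so f(s)^2 = exp(4*s/5)/25. Integrate:
  int_0^t (exp(4*s/5)/25) ds = exp(4*t/5)/20 - 1/20.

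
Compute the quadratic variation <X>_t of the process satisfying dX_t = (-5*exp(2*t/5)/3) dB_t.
<X>_t = 125*exp(4*t/5)/36 - 125/36

For an Itô process dX_t = a(t) dt + b(t) dB_t, the quadratic variation is <X>_t = int_0^t b(s)^2 ds (the drift term does not contribute). Here b(s) = -5*exp(2*s/5)/3, so
  b(s)^2 = 25*exp(4*s/5)/9.
Integrating from 0 to t:
  <X>_t = int_0^t (25*exp(4*s/5)/9) ds = 125*exp(4*t/5)/36 - 125/36.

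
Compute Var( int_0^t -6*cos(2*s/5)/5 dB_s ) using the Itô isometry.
Var = 18*t/25 + 9*sin(4*t/5)/10

The Itô integral of a deterministic integrand f(s) has mean 0 because each increment f(s) * (B_{s+ds} - B_s) has mean 0. By the Itô isometry:
  Var( int_0^t f(s) dB_s ) = E[ (int_0^t f(s) dB_s)^2 ] = int_0^t f(s)^2 ds.
Here f(s) = -6*cos(2*s/5)/5, so f(s)^2 = 36*cos(2*s/5)^2/25. Integrate:
  int_0^t (36*cos(2*s/5)^2/25) ds = 18*t/25 + 9*sin(4*t/5)/10.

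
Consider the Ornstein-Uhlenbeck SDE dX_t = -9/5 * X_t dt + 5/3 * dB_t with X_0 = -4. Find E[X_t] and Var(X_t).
E[X_t] = -4*exp(-9*t/5); Var(X_t) = 125/162 - 125*exp(-18*t/5)/162

The OU SDE dX = -theta X dt + sigma dB admits the integrating factor exp(theta t): d(exp(theta t) X_t) = sigma exp(theta t) dB_t. Integrating from 0 to t:
  X_t = x_0 * exp(-theta t) + sigma * int_0^t exp(-theta (t-s)) dB_s.
The Itô integral has mean 0 and (by the Itô isometry) variance sigma^2 * int_0^t exp(-2 theta (t - s)) ds = sigma^2 * (1 - exp(-2 theta t)) / (2 theta).
With theta = 9/5, sigma = 5/3, x_0 = -4:
  E[X_t] = -4 * exp(-9/5 t) = -4*exp(-9*t/5)
  Var(X_t) = (5/3)^2 * (1 - exp(-2*9/5 t)) / (2 * 9/5) = 125/162 - 125*exp(-18*t/5)/162.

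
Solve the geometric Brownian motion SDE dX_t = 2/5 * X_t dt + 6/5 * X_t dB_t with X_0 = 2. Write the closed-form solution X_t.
X_t = 2 * exp((-8/25) * t + (6/5) * B_t)

For GBM dX = mu X dt + sigma X dB with X_0 = x_0, apply Itô to Y = log X: dY = (mu - sigma^2/2) dt + sigma dB, so Y_t = log(x_0) + (mu - sigma^2/2) t + sigma B_t and hence X_t = x_0 * exp((mu - sigma^2/2) t + sigma B_t).
With mu = 2/5, sigma = 6/5, x_0 = 2, this gives:
  X_t = 2 * exp((-8/25) * t + (6/5) * B_t).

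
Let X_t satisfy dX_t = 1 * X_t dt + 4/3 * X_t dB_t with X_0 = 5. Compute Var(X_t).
Var(X_t) = 25*(exp(16*t/9) - 1)*exp(2*t)

For GBM dX = mu X dt + sigma X dB with X_0 = x_0, apply Itô to Y = log X: dY = (mu - sigma^2/2) dt + sigma dB, so Y_t = log(x_0) + (mu - sigma^2/2) t + sigma B_t and hence X_t = x_0 * exp((mu - sigma^2/2) t + sigma B_t).
With mu = 1, sigma = 4/3, x_0 = 5, this gives:
  X_t = 5 * exp((1/9) * t + (4/3) * B_t).
Since sigma*B_t ~ Normal(0, sigma^2 t), E[exp(sigma*B_t)] = exp(sigma^2 t / 2); so E[X_t] = x_0 * exp((mu - sigma^2/2) t) * exp(sigma^2 t / 2) = x_0 * exp(mu t) = 5*exp(t).
Var(X_t) = E[X_t^2] - (E[X_t])^2 = x_0^2 * exp(2 mu t) * (exp(sigma^2 t) - 1) = 25*(exp(16*t/9) - 1)*exp(2*t).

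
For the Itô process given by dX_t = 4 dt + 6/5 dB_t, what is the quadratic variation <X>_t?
<X>_t = 36*t/25

For an Itô process dX_t = a(t) dt + b(t) dB_t, the quadratic variation is <X>_t = int_0^t b(s)^2 ds (the drift term does not contribute). Here b(s) = 6/5, so
  b(s)^2 = 36/25.
Integrating from 0 to t:
  <X>_t = int_0^t (36/25) ds = 36*t/25.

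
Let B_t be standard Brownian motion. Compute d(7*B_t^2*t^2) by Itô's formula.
d(7*B_t^2*t^2) = (7*t*(2*B_t^2 + t)) dt + (14*B_t*t^2) dB_t

Itô's formula for f(t, x): d f(t, B_t) = (f_t + (1/2) f_xx) dt + f_x dB_t. Compute partials of f(t, x) = 7*t^2*x^2:
  f_t(t,x)  = 14*t*x^2
  f_x(t,x)  = 14*t^2*x
  f_xx(t,x) = 14*t^2
Assemble drift = f_t + (1/2) f_xx = 7*t*(t + 2*x^2) and diffusion = f_x = 14*t^2*x. Substituting x = B_t:
  d(7*B_t^2*t^2) = (7*t*(2*B_t^2 + t)) dt + (14*B_t*t^2) dB_t.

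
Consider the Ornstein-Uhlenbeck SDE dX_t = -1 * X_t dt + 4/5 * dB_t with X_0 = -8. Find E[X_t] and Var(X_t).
E[X_t] = -8*exp(-t); Var(X_t) = 8/25 - 8*exp(-2*t)/25

The OU SDE dX = -theta X dt + sigma dB admits the integrating factor exp(theta t): d(exp(theta t) X_t) = sigma exp(theta t) dB_t. Integrating from 0 to t:
  X_t = x_0 * exp(-theta t) + sigma * int_0^t exp(-theta (t-s)) dB_s.
The Itô integral has mean 0 and (by the Itô isometry) variance sigma^2 * int_0^t exp(-2 theta (t - s)) ds = sigma^2 * (1 - exp(-2 theta t)) / (2 theta).
With theta = 1, sigma = 4/5, x_0 = -8:
  E[X_t] = -8 * exp(-1 t) = -8*exp(-t)
  Var(X_t) = (4/5)^2 * (1 - exp(-2*1 t)) / (2 * 1) = 8/25 - 8*exp(-2*t)/25.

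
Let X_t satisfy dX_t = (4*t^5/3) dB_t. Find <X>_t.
<X>_t = 16*t^11/99

For an Itô process dX_t = a(t) dt + b(t) dB_t, the quadratic variation is <X>_t = int_0^t b(s)^2 ds (the drift term does not contribute). Here b(s) = 4*s^5/3, so
  b(s)^2 = 16*s^10/9.
Integrating from 0 to t:
  <X>_t = int_0^t (16*s^10/9) ds = 16*t^11/99.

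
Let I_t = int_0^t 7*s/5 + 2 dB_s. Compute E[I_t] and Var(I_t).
E[I_t] = 0; Var(I_t) = t*(49*t^2 + 210*t + 300)/75

The Itô integral of a deterministic integrand f(s) has mean 0 because each increment f(s) * (B_{s+ds} - B_s) has mean 0. By the Itô isometry:
  Var( int_0^t f(s) dB_s ) = E[ (int_0^t f(s) dB_s)^2 ] = int_0^t f(s)^2 ds.
Here f(s) = 7*s/5 + 2, so f(s)^2 = (7*s + 10)^2/25. Integrate:
  int_0^t ((7*s + 10)^2/25) ds = t*(49*t^2 + 210*t + 300)/75.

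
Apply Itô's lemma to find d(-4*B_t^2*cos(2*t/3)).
d(-4*B_t^2*cos(2*t/3)) = (8*B_t^2*sin(2*t/3)/3 - 4*cos(2*t/3)) dt + (-8*B_t*cos(2*t/3)) dB_t

Itô's formula for f(t, x): d f(t, B_t) = (f_t + (1/2) f_xx) dt + f_x dB_t. Compute partials of f(t, x) = -4*x^2*cos(2*t/3):
  f_t(t,x)  = 8*x^2*sin(2*t/3)/3
  f_x(t,x)  = -8*x*cos(2*t/3)
  f_xx(t,x) = -8*cos(2*t/3)
Assemble drift = f_t + (1/2) f_xx = 8*x^2*sin(2*t/3)/3 - 4*cos(2*t/3) and diffusion = f_x = -8*x*cos(2*t/3). Substituting x = B_t:
  d(-4*B_t^2*cos(2*t/3)) = (8*B_t^2*sin(2*t/3)/3 - 4*cos(2*t/3)) dt + (-8*B_t*cos(2*t/3)) dB_t.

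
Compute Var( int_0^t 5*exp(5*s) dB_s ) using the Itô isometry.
Var = 5*exp(10*t)/2 - 5/2

The Itô integral of a deterministic integrand f(s) has mean 0 because each increment f(s) * (B_{s+ds} - B_s) has mean 0. By the Itô isometry:
  Var( int_0^t f(s) dB_s ) = E[ (int_0^t f(s) dB_s)^2 ] = int_0^t f(s)^2 ds.
Here f(s) = 5*exp(5*s), so f(s)^2 = 25*exp(10*s). Integrate:
  int_0^t (25*exp(10*s)) ds = 5*exp(10*t)/2 - 5/2.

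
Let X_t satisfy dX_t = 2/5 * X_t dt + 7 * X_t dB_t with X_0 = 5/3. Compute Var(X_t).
Var(X_t) = 25*(exp(49*t) - 1)*exp(4*t/5)/9

For GBM dX = mu X dt + sigma X dB with X_0 = x_0, apply Itô to Y = log X: dY = (mu - sigma^2/2) dt + sigma dB, so Y_t = log(x_0) + (mu - sigma^2/2) t + sigma B_t and hence X_t = x_0 * exp((mu - sigma^2/2) t + sigma B_t).
With mu = 2/5, sigma = 7, x_0 = 5/3, this gives:
  X_t = 5/3 * exp((-241/10) * t + (7) * B_t).
Since sigma*B_t ~ Normal(0, sigma^2 t), E[exp(sigma*B_t)] = exp(sigma^2 t / 2); so E[X_t] = x_0 * exp((mu - sigma^2/2) t) * exp(sigma^2 t / 2) = x_0 * exp(mu t) = 5*exp(2*t/5)/3.
Var(X_t) = E[X_t^2] - (E[X_t])^2 = x_0^2 * exp(2 mu t) * (exp(sigma^2 t) - 1) = 25*(exp(49*t) - 1)*exp(4*t/5)/9.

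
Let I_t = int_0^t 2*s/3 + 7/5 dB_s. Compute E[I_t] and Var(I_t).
E[I_t] = 0; Var(I_t) = t*(100*t^2 + 630*t + 1323)/675

The Itô integral of a deterministic integrand f(s) has mean 0 because each increment f(s) * (B_{s+ds} - B_s) has mean 0. By the Itô isometry:
  Var( int_0^t f(s) dB_s ) = E[ (int_0^t f(s) dB_s)^2 ] = int_0^t f(s)^2 ds.
Here f(s) = 2*s/3 + 7/5, so f(s)^2 = (10*s + 21)^2/225. Integrate:
  int_0^t ((10*s + 21)^2/225) ds = t*(100*t^2 + 630*t + 1323)/675.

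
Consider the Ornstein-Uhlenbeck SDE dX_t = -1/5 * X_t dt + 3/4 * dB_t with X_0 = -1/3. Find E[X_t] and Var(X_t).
E[X_t] = -exp(-t/5)/3; Var(X_t) = 45/32 - 45*exp(-2*t/5)/32

The OU SDE dX = -theta X dt + sigma dB admits the integrating factor exp(theta t): d(exp(theta t) X_t) = sigma exp(theta t) dB_t. Integrating from 0 to t:
  X_t = x_0 * exp(-theta t) + sigma * int_0^t exp(-theta (t-s)) dB_s.
The Itô integral has mean 0 and (by the Itô isometry) variance sigma^2 * int_0^t exp(-2 theta (t - s)) ds = sigma^2 * (1 - exp(-2 theta t)) / (2 theta).
With theta = 1/5, sigma = 3/4, x_0 = -1/3:
  E[X_t] = -1/3 * exp(-1/5 t) = -exp(-t/5)/3
  Var(X_t) = (3/4)^2 * (1 - exp(-2*1/5 t)) / (2 * 1/5) = 45/32 - 45*exp(-2*t/5)/32.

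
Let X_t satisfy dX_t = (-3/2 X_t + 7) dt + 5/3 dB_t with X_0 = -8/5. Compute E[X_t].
E[X_t] = 14/3 - 94*exp(-3*t/2)/15

Taking expectations and using E[dB_t] = 0, the mean m(t) = E[X_t] satisfies the ODE m'(t) = a m(t) + b with m(0) = x_0. With a = -3/2, b = 7, x_0 = -8/5, the solution is
  m(t) = x_0 * exp(a t) + (b/a) * (exp(a t) - 1)
       = (-8/5) * exp((-3/2) t) + (7/(-3/2)) * (exp((-3/2) t) - 1)
       = 14/3 - 94*exp(-3*t/2)/15.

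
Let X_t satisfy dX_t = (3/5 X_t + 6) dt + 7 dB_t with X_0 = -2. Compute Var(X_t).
Var(X_t) = 245*exp(6*t/5)/6 - 245/6

The variance V(t) = Var(X_t) satisfies V'(t) = 2 a V(t) + c^2 with V(0) = 0 (drift coefficient is linear in X, diffusion is constant). With a = 3/5, c = 7, the solution is
  V(t) = (c^2 / (2 a)) * (exp(2 a t) - 1)
       = (7^2 / (2*(3/5))) * (exp((6/5) t) - 1)
       = 245*exp(6*t/5)/6 - 245/6.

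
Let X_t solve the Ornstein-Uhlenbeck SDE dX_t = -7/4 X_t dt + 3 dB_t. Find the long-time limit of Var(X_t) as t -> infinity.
lim Var(X_t) = 18/7

The OU SDE dX = -theta X dt + sigma dB admits the integrating factor exp(theta t): d(exp(theta t) X_t) = sigma exp(theta t) dB_t. Integrating from 0 to t gives X_t = x_0 * exp(-theta t) + sigma * int_0^t exp(-theta (t-s)) dB_s for any initial x_0. The Itô integral has variance (by the Itô isometry) sigma^2 * int_0^t exp(-2 theta (t - s)) ds = sigma^2 * (1 - exp(-2 theta t)) / (2 theta), independent of x_0.
With theta = 7/4, sigma = 3:
  Var(X_t) = (3)^2 * (1 - exp(-2*7/4 t)) / (2 * 7/4) = 18/7 - 18*exp(-7*t/2)/7.
As t -> infinity, exp(-2*7/4 t) -> 0, so the stationary variance is sigma^2 / (2 theta) = 18/7.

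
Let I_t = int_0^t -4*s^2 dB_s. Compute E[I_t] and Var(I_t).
E[I_t] = 0; Var(I_t) = 16*t^5/5

The Itô integral of a deterministic integrand f(s) has mean 0 because each increment f(s) * (B_{s+ds} - B_s) has mean 0. By the Itô isometry:
  Var( int_0^t f(s) dB_s ) = E[ (int_0^t f(s) dB_s)^2 ] = int_0^t f(s)^2 ds.
Here f(s) = -4*s^2, so f(s)^2 = 16*s^4. Integrate:
  int_0^t (16*s^4) ds = 16*t^5/5.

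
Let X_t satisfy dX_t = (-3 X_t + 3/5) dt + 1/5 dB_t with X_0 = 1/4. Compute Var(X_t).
Var(X_t) = 1/150 - exp(-6*t)/150

The variance V(t) = Var(X_t) satisfies V'(t) = 2 a V(t) + c^2 with V(0) = 0 (drift coefficient is linear in X, diffusion is constant). With a = -3, c = 1/5, the solution is
  V(t) = (c^2 / (2 a)) * (exp(2 a t) - 1)
       = ((1/5)^2 / (2*(-3))) * (exp((-6) t) - 1)
       = 1/150 - exp(-6*t)/150.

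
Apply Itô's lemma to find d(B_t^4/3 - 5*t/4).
d(B_t^4/3 - 5*t/4) = (2*B_t^2 - 5/4) dt + (4*B_t^3/3) dB_t

Itô's formula for f(t, x): d f(t, B_t) = (f_t + (1/2) f_xx) dt + f_x dB_t. Compute partials of f(t, x) = -5*t/4 + x^4/3:
  f_t(t,x)  = -5/4
  f_x(t,x)  = 4*x^3/3
  f_xx(t,x) = 4*x^2
Assemble drift = f_t + (1/2) f_xx = 2*x^2 - 5/4 and diffusion = f_x = 4*x^3/3. Substituting x = B_t:
  d(B_t^4/3 - 5*t/4) = (2*B_t^2 - 5/4) dt + (4*B_t^3/3) dB_t.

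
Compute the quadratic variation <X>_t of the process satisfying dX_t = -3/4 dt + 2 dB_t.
<X>_t = 4*t

For an Itô process dX_t = a(t) dt + b(t) dB_t, the quadratic variation is <X>_t = int_0^t b(s)^2 ds (the drift term does not contribute). Here b(s) = 2, so
  b(s)^2 = 4.
Integrating from 0 to t:
  <X>_t = int_0^t (4) ds = 4*t.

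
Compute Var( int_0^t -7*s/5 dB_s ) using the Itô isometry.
Var = 49*t^3/75

The Itô integral of a deterministic integrand f(s) has mean 0 because each increment f(s) * (B_{s+ds} - B_s) has mean 0. By the Itô isometry:
  Var( int_0^t f(s) dB_s ) = E[ (int_0^t f(s) dB_s)^2 ] = int_0^t f(s)^2 ds.
Here f(s) = -7*s/5, so f(s)^2 = 49*s^2/25. Integrate:
  int_0^t (49*s^2/25) ds = 49*t^3/75.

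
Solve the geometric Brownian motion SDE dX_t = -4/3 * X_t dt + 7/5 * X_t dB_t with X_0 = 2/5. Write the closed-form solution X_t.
X_t = 2/5 * exp((-347/150) * t + (7/5) * B_t)

For GBM dX = mu X dt + sigma X dB with X_0 = x_0, apply Itô to Y = log X: dY = (mu - sigma^2/2) dt + sigma dB, so Y_t = log(x_0) + (mu - sigma^2/2) t + sigma B_t and hence X_t = x_0 * exp((mu - sigma^2/2) t + sigma B_t).
With mu = -4/3, sigma = 7/5, x_0 = 2/5, this gives:
  X_t = 2/5 * exp((-347/150) * t + (7/5) * B_t).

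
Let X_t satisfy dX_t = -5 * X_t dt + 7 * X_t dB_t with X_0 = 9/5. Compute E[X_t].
E[X_t] = 9*exp(-5*t)/5

For GBM dX = mu X dt + sigma X dB with X_0 = x_0, apply Itô to Y = log X: dY = (mu - sigma^2/2) dt + sigma dB, so Y_t = log(x_0) + (mu - sigma^2/2) t + sigma B_t and hence X_t = x_0 * exp((mu - sigma^2/2) t + sigma B_t).
With mu = -5, sigma = 7, x_0 = 9/5, this gives:
  X_t = 9/5 * exp((-59/2) * t + (7) * B_t).
Since sigma*B_t ~ Normal(0, sigma^2 t), E[exp(sigma*B_t)] = exp(sigma^2 t / 2); so E[X_t] = x_0 * exp((mu - sigma^2/2) t) * exp(sigma^2 t / 2) = x_0 * exp(mu t) = 9*exp(-5*t)/5.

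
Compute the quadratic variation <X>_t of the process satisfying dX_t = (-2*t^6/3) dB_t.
<X>_t = 4*t^13/117

For an Itô process dX_t = a(t) dt + b(t) dB_t, the quadratic variation is <X>_t = int_0^t b(s)^2 ds (the drift term does not contribute). Here b(s) = -2*s^6/3, so
  b(s)^2 = 4*s^12/9.
Integrating from 0 to t:
  <X>_t = int_0^t (4*s^12/9) ds = 4*t^13/117.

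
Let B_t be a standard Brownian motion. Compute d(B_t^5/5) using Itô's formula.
d(B_t^5/5) = (2*B_t^3) dt + (B_t^4) dB_t

Itô's formula for f(B_t) gives d f(B_t) = f'(B_t) dB_t + (1/2) f''(B_t) dt. Compute derivatives of f(x) = x^5/5:
  f'(x)  = x^4
  f''(x) = 4*x^3
Substitute x = B_t and multiply the f'' term by 1/2:
  drift     = (1/2) * (4*x^3) evaluated at B_t = 2*B_t^3
  diffusion = (x^4) evaluated at B_t = B_t^4
Therefore d(B_t^5/5) = (2*B_t^3) dt + (B_t^4) dB_t.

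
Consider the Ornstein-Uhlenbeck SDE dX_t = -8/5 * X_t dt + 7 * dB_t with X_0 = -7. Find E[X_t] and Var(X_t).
E[X_t] = -7*exp(-8*t/5); Var(X_t) = 245/16 - 245*exp(-16*t/5)/16

The OU SDE dX = -theta X dt + sigma dB admits the integrating factor exp(theta t): d(exp(theta t) X_t) = sigma exp(theta t) dB_t. Integrating from 0 to t:
  X_t = x_0 * exp(-theta t) + sigma * int_0^t exp(-theta (t-s)) dB_s.
The Itô integral has mean 0 and (by the Itô isometry) variance sigma^2 * int_0^t exp(-2 theta (t - s)) ds = sigma^2 * (1 - exp(-2 theta t)) / (2 theta).
With theta = 8/5, sigma = 7, x_0 = -7:
  E[X_t] = -7 * exp(-8/5 t) = -7*exp(-8*t/5)
  Var(X_t) = (7)^2 * (1 - exp(-2*8/5 t)) / (2 * 8/5) = 245/16 - 245*exp(-16*t/5)/16.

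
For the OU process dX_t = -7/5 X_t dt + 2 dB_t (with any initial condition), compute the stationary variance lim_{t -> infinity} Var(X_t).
lim Var(X_t) = 10/7

The OU SDE dX = -theta X dt + sigma dB admits the integrating factor exp(theta t): d(exp(theta t) X_t) = sigma exp(theta t) dB_t. Integrating from 0 to t gives X_t = x_0 * exp(-theta t) + sigma * int_0^t exp(-theta (t-s)) dB_s for any initial x_0. The Itô integral has variance (by the Itô isometry) sigma^2 * int_0^t exp(-2 theta (t - s)) ds = sigma^2 * (1 - exp(-2 theta t)) / (2 theta), independent of x_0.
With theta = 7/5, sigma = 2:
  Var(X_t) = (2)^2 * (1 - exp(-2*7/5 t)) / (2 * 7/5) = 10/7 - 10*exp(-14*t/5)/7.
As t -> infinity, exp(-2*7/5 t) -> 0, so the stationary variance is sigma^2 / (2 theta) = 10/7.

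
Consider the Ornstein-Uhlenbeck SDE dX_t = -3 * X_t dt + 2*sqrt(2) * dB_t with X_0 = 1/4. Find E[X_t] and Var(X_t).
E[X_t] = exp(-3*t)/4; Var(X_t) = 4/3 - 4*exp(-6*t)/3

The OU SDE dX = -theta X dt + sigma dB admits the integrating factor exp(theta t): d(exp(theta t) X_t) = sigma exp(theta t) dB_t. Integrating from 0 to t:
  X_t = x_0 * exp(-theta t) + sigma * int_0^t exp(-theta (t-s)) dB_s.
The Itô integral has mean 0 and (by the Itô isometry) variance sigma^2 * int_0^t exp(-2 theta (t - s)) ds = sigma^2 * (1 - exp(-2 theta t)) / (2 theta).
With theta = 3, sigma = 2*sqrt(2), x_0 = 1/4:
  E[X_t] = 1/4 * exp(-3 t) = exp(-3*t)/4
  Var(X_t) = (2*sqrt(2))^2 * (1 - exp(-2*3 t)) / (2 * 3) = 4/3 - 4*exp(-6*t)/3.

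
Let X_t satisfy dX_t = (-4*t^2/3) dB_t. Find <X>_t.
<X>_t = 16*t^5/45

For an Itô process dX_t = a(t) dt + b(t) dB_t, the quadratic variation is <X>_t = int_0^t b(s)^2 ds (the drift term does not contribute). Here b(s) = -4*s^2/3, so
  b(s)^2 = 16*s^4/9.
Integrating from 0 to t:
  <X>_t = int_0^t (16*s^4/9) ds = 16*t^5/45.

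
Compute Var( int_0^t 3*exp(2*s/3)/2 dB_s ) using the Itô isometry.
Var = 27*exp(4*t/3)/16 - 27/16

The Itô integral of a deterministic integrand f(s) has mean 0 because each increment f(s) * (B_{s+ds} - B_s) has mean 0. By the Itô isometry:
  Var( int_0^t f(s) dB_s ) = E[ (int_0^t f(s) dB_s)^2 ] = int_0^t f(s)^2 ds.
Here f(s) = 3*exp(2*s/3)/2, so f(s)^2 = 9*exp(4*s/3)/4. Integrate:
  int_0^t (9*exp(4*s/3)/4) ds = 27*exp(4*t/3)/16 - 27/16.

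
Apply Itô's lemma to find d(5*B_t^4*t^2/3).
d(5*B_t^4*t^2/3) = (10*B_t^2*t*(B_t^2 + 3*t)/3) dt + (20*B_t^3*t^2/3) dB_t

Itô's formula for f(t, x): d f(t, B_t) = (f_t + (1/2) f_xx) dt + f_x dB_t. Compute partials of f(t, x) = 5*t^2*x^4/3:
  f_t(t,x)  = 10*t*x^4/3
  f_x(t,x)  = 20*t^2*x^3/3
  f_xx(t,x) = 20*t^2*x^2
Assemble drift = f_t + (1/2) f_xx = 10*t*x^2*(3*t + x^2)/3 and diffusion = f_x = 20*t^2*x^3/3. Substituting x = B_t:
  d(5*B_t^4*t^2/3) = (10*B_t^2*t*(B_t^2 + 3*t)/3) dt + (20*B_t^3*t^2/3) dB_t.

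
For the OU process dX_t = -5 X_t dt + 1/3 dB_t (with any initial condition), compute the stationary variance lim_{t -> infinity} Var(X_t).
lim Var(X_t) = 1/90

The OU SDE dX = -theta X dt + sigma dB admits the integrating factor exp(theta t): d(exp(theta t) X_t) = sigma exp(theta t) dB_t. Integrating from 0 to t gives X_t = x_0 * exp(-theta t) + sigma * int_0^t exp(-theta (t-s)) dB_s for any initial x_0. The Itô integral has variance (by the Itô isometry) sigma^2 * int_0^t exp(-2 theta (t - s)) ds = sigma^2 * (1 - exp(-2 theta t)) / (2 theta), independent of x_0.
With theta = 5, sigma = 1/3:
  Var(X_t) = (1/3)^2 * (1 - exp(-2*5 t)) / (2 * 5) = 1/90 - exp(-10*t)/90.
As t -> infinity, exp(-2*5 t) -> 0, so the stationary variance is sigma^2 / (2 theta) = 1/90.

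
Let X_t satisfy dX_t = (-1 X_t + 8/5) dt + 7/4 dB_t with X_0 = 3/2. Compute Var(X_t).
Var(X_t) = 49/32 - 49*exp(-2*t)/32

The variance V(t) = Var(X_t) satisfies V'(t) = 2 a V(t) + c^2 with V(0) = 0 (drift coefficient is linear in X, diffusion is constant). With a = -1, c = 7/4, the solution is
  V(t) = (c^2 / (2 a)) * (exp(2 a t) - 1)
       = ((7/4)^2 / (2*(-1))) * (exp((-2) t) - 1)
       = 49/32 - 49*exp(-2*t)/32.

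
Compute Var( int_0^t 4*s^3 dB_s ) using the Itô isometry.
Var = 16*t^7/7

The Itô integral of a deterministic integrand f(s) has mean 0 because each increment f(s) * (B_{s+ds} - B_s) has mean 0. By the Itô isometry:
  Var( int_0^t f(s) dB_s ) = E[ (int_0^t f(s) dB_s)^2 ] = int_0^t f(s)^2 ds.
Here f(s) = 4*s^3, so f(s)^2 = 16*s^6. Integrate:
  int_0^t (16*s^6) ds = 16*t^7/7.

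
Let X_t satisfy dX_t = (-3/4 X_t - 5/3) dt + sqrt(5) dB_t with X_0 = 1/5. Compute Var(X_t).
Var(X_t) = 10/3 - 10*exp(-3*t/2)/3

The variance V(t) = Var(X_t) satisfies V'(t) = 2 a V(t) + c^2 with V(0) = 0 (drift coefficient is linear in X, diffusion is constant). With a = -3/4, c = sqrt(5), the solution is
  V(t) = (c^2 / (2 a)) * (exp(2 a t) - 1)
       = (sqrt(5)^2 / (2*(-3/4))) * (exp((-3/2) t) - 1)
       = 10/3 - 10*exp(-3*t/2)/3.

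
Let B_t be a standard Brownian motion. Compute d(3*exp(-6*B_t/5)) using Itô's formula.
d(3*exp(-6*B_t/5)) = (54*exp(-6*B_t/5)/25) dt + (-18*exp(-6*B_t/5)/5) dB_t

Itô's formula for f(B_t) gives d f(B_t) = f'(B_t) dB_t + (1/2) f''(B_t) dt. Compute derivatives of f(x) = 3*exp(-6*x/5):
  f'(x)  = -18*exp(-6*x/5)/5
  f''(x) = 108*exp(-6*x/5)/25
Substitute x = B_t and multiply the f'' term by 1/2:
  drift     = (1/2) * (108*exp(-6*x/5)/25) evaluated at B_t = 54*exp(-6*B_t/5)/25
  diffusion = (-18*exp(-6*x/5)/5) evaluated at B_t = -18*exp(-6*B_t/5)/5
Therefore d(3*exp(-6*B_t/5)) = (54*exp(-6*B_t/5)/25) dt + (-18*exp(-6*B_t/5)/5) dB_t.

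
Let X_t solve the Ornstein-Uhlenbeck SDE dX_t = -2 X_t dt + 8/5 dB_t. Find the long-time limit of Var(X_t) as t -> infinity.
lim Var(X_t) = 16/25

The OU SDE dX = -theta X dt + sigma dB admits the integrating factor exp(theta t): d(exp(theta t) X_t) = sigma exp(theta t) dB_t. Integrating from 0 to t gives X_t = x_0 * exp(-theta t) + sigma * int_0^t exp(-theta (t-s)) dB_s for any initial x_0. The Itô integral has variance (by the Itô isometry) sigma^2 * int_0^t exp(-2 theta (t - s)) ds = sigma^2 * (1 - exp(-2 theta t)) / (2 theta), independent of x_0.
With theta = 2, sigma = 8/5:
  Var(X_t) = (8/5)^2 * (1 - exp(-2*2 t)) / (2 * 2) = 16/25 - 16*exp(-4*t)/25.
As t -> infinity, exp(-2*2 t) -> 0, so the stationary variance is sigma^2 / (2 theta) = 16/25.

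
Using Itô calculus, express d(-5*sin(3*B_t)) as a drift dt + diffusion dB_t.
d(-5*sin(3*B_t)) = (45*sin(3*B_t)/2) dt + (-15*cos(3*B_t)) dB_t

Itô's formula for f(B_t) gives d f(B_t) = f'(B_t) dB_t + (1/2) f''(B_t) dt. Compute derivatives of f(x) = -5*sin(3*x):
  f'(x)  = -15*cos(3*x)
  f''(x) = 45*sin(3*x)
Substitute x = B_t and multiply the f'' term by 1/2:
  drift     = (1/2) * (45*sin(3*x)) evaluated at B_t = 45*sin(3*B_t)/2
  diffusion = (-15*cos(3*x)) evaluated at B_t = -15*cos(3*B_t)
Therefore d(-5*sin(3*B_t)) = (45*sin(3*B_t)/2) dt + (-15*cos(3*B_t)) dB_t.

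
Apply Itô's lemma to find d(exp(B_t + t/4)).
d(exp(B_t + t/4)) = (3*exp(B_t + t/4)/4) dt + (exp(B_t + t/4)) dB_t

Itô's formula for f(t, x): d f(t, B_t) = (f_t + (1/2) f_xx) dt + f_x dB_t. Compute partials of f(t, x) = exp(t/4 + x):
  f_t(t,x)  = exp(t/4 + x)/4
  f_x(t,x)  = exp(t/4 + x)
  f_xx(t,x) = exp(t/4 + x)
Assemble drift = f_t + (1/2) f_xx = 3*exp(t/4 + x)/4 and diffusion = f_x = exp(t/4 + x). Substituting x = B_t:
  d(exp(B_t + t/4)) = (3*exp(B_t + t/4)/4) dt + (exp(B_t + t/4)) dB_t.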